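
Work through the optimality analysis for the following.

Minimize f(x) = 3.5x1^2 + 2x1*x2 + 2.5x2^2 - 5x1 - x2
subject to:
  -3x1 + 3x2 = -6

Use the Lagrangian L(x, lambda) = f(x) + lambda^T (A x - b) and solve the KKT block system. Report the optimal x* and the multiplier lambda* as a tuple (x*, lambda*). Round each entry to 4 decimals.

Form the Lagrangian:
  L(x, lambda) = (1/2) x^T Q x + c^T x + lambda^T (A x - b)
Stationarity (grad_x L = 0): Q x + c + A^T lambda = 0.
Primal feasibility: A x = b.

This gives the KKT block system:
  [ Q   A^T ] [ x     ]   [-c ]
  [ A    0  ] [ lambda ] = [ b ]

Solving the linear system:
  x*      = (1.25, -0.75)
  lambda* = (0.75)
  f(x*)   = -0.5

x* = (1.25, -0.75), lambda* = (0.75)


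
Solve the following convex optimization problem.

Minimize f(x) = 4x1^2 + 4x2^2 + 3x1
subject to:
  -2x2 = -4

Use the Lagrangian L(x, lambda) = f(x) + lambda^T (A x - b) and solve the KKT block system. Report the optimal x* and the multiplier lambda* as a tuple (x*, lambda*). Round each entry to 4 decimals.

Form the Lagrangian:
  L(x, lambda) = (1/2) x^T Q x + c^T x + lambda^T (A x - b)
Stationarity (grad_x L = 0): Q x + c + A^T lambda = 0.
Primal feasibility: A x = b.

This gives the KKT block system:
  [ Q   A^T ] [ x     ]   [-c ]
  [ A    0  ] [ lambda ] = [ b ]

Solving the linear system:
  x*      = (-0.375, 2)
  lambda* = (8)
  f(x*)   = 15.4375

x* = (-0.375, 2), lambda* = (8)


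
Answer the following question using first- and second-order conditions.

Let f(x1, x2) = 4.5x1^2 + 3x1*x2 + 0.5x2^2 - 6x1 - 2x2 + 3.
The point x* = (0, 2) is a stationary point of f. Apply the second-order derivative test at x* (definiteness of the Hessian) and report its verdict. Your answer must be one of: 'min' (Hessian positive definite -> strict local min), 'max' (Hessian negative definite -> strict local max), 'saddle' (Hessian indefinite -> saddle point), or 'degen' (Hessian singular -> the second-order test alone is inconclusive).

Compute the Hessian H = grad^2 f:
  H = [[9, 3], [3, 1]]
Verify stationarity: grad f(x*) = H x* + g = (0, 0).
Eigenvalues of H: 0, 10.
H has a zero eigenvalue (singular; positive semidefinite but not definite), so H is neither positive definite, negative definite, nor indefinite. The second-order test alone is inconclusive -> degen.
(Indeed, f is constant along the null direction of H through x*, so x* is not a strict local extremum.)

degen


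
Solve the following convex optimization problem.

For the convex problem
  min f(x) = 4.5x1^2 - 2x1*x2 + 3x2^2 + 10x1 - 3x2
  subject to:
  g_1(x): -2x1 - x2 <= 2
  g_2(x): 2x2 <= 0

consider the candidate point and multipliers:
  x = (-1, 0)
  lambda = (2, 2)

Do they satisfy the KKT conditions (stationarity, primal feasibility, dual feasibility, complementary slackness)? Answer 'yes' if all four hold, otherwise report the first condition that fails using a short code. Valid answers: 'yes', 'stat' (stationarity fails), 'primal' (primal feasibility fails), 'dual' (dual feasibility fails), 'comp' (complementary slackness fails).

Gradient of f: grad f(x) = Q x + c = (1, -1)
Constraint values g_i(x) = a_i^T x - b_i:
  g_1((-1, 0)) = 0
  g_2((-1, 0)) = 0
Stationarity residual: grad f(x) + sum_i lambda_i a_i = (-3, 1)
  -> stationarity FAILS
Primal feasibility (all g_i <= 0): OK
Dual feasibility (all lambda_i >= 0): OK
Complementary slackness (lambda_i * g_i(x) = 0 for all i): OK

Verdict: the first failing condition is stationarity -> stat.

stat


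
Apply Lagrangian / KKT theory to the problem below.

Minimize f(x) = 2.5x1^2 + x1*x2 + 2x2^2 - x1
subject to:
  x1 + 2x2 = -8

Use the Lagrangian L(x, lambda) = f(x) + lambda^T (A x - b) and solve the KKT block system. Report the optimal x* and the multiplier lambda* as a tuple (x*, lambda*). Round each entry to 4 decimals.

Form the Lagrangian:
  L(x, lambda) = (1/2) x^T Q x + c^T x + lambda^T (A x - b)
Stationarity (grad_x L = 0): Q x + c + A^T lambda = 0.
Primal feasibility: A x = b.

This gives the KKT block system:
  [ Q   A^T ] [ x     ]   [-c ]
  [ A    0  ] [ lambda ] = [ b ]

Solving the linear system:
  x*      = (-0.6, -3.7)
  lambda* = (7.7)
  f(x*)   = 31.1

x* = (-0.6, -3.7), lambda* = (7.7)


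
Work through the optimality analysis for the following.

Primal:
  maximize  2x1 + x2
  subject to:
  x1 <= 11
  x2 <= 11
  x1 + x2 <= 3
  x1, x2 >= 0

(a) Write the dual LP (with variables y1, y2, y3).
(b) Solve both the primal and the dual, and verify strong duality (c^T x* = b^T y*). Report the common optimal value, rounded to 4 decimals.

The standard primal-dual pair for 'max c^T x s.t. A x <= b, x >= 0' is:
  Dual:  min b^T y  s.t.  A^T y >= c,  y >= 0.

So the dual LP is:
  minimize  11y1 + 11y2 + 3y3
  subject to:
    y1 + y3 >= 2
    y2 + y3 >= 1
    y1, y2, y3 >= 0

Solving the primal: x* = (3, 0).
  primal value c^T x* = 6.
Solving the dual: y* = (0, 0, 2).
  dual value b^T y* = 6.
Strong duality: c^T x* = b^T y*. Confirmed.

6


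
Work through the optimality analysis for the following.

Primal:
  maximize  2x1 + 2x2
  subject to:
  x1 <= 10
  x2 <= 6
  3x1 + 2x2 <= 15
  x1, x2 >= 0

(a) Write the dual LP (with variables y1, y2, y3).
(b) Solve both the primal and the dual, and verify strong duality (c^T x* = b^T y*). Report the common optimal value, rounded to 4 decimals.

The standard primal-dual pair for 'max c^T x s.t. A x <= b, x >= 0' is:
  Dual:  min b^T y  s.t.  A^T y >= c,  y >= 0.

So the dual LP is:
  minimize  10y1 + 6y2 + 15y3
  subject to:
    y1 + 3y3 >= 2
    y2 + 2y3 >= 2
    y1, y2, y3 >= 0

Solving the primal: x* = (1, 6).
  primal value c^T x* = 14.
Solving the dual: y* = (0, 0.6667, 0.6667).
  dual value b^T y* = 14.
Strong duality: c^T x* = b^T y*. Confirmed.

14


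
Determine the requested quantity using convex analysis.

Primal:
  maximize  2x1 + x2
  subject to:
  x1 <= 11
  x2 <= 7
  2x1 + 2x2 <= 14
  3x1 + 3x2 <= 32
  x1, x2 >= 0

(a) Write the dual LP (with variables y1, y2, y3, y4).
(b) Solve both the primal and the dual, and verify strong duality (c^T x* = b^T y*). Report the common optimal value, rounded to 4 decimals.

The standard primal-dual pair for 'max c^T x s.t. A x <= b, x >= 0' is:
  Dual:  min b^T y  s.t.  A^T y >= c,  y >= 0.

So the dual LP is:
  minimize  11y1 + 7y2 + 14y3 + 32y4
  subject to:
    y1 + 2y3 + 3y4 >= 2
    y2 + 2y3 + 3y4 >= 1
    y1, y2, y3, y4 >= 0

Solving the primal: x* = (7, 0).
  primal value c^T x* = 14.
Solving the dual: y* = (0, 0, 1, 0).
  dual value b^T y* = 14.
Strong duality: c^T x* = b^T y*. Confirmed.

14


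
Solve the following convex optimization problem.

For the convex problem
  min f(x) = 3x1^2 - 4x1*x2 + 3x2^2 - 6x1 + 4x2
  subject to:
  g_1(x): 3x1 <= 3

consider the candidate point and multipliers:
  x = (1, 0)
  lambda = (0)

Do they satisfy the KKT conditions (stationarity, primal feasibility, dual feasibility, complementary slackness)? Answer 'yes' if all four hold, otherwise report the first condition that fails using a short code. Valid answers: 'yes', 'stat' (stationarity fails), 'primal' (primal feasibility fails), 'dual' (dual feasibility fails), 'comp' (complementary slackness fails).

Gradient of f: grad f(x) = Q x + c = (0, 0)
Constraint values g_i(x) = a_i^T x - b_i:
  g_1((1, 0)) = 0
Stationarity residual: grad f(x) + sum_i lambda_i a_i = (0, 0)
  -> stationarity OK
Primal feasibility (all g_i <= 0): OK
Dual feasibility (all lambda_i >= 0): OK
Complementary slackness (lambda_i * g_i(x) = 0 for all i): OK

Verdict: yes, KKT holds.

yes


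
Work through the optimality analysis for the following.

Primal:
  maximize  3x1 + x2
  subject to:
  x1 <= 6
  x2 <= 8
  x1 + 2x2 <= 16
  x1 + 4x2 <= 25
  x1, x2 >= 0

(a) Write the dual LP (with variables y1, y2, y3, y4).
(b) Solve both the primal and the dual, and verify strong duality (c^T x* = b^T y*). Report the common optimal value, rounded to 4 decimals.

The standard primal-dual pair for 'max c^T x s.t. A x <= b, x >= 0' is:
  Dual:  min b^T y  s.t.  A^T y >= c,  y >= 0.

So the dual LP is:
  minimize  6y1 + 8y2 + 16y3 + 25y4
  subject to:
    y1 + y3 + y4 >= 3
    y2 + 2y3 + 4y4 >= 1
    y1, y2, y3, y4 >= 0

Solving the primal: x* = (6, 4.75).
  primal value c^T x* = 22.75.
Solving the dual: y* = (2.75, 0, 0, 0.25).
  dual value b^T y* = 22.75.
Strong duality: c^T x* = b^T y*. Confirmed.

22.75


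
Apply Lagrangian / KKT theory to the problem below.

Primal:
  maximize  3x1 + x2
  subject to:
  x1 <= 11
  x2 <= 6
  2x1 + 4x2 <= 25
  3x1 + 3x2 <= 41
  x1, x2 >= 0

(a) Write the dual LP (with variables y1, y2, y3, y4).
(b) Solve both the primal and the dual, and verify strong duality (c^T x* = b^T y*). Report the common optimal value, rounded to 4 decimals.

The standard primal-dual pair for 'max c^T x s.t. A x <= b, x >= 0' is:
  Dual:  min b^T y  s.t.  A^T y >= c,  y >= 0.

So the dual LP is:
  minimize  11y1 + 6y2 + 25y3 + 41y4
  subject to:
    y1 + 2y3 + 3y4 >= 3
    y2 + 4y3 + 3y4 >= 1
    y1, y2, y3, y4 >= 0

Solving the primal: x* = (11, 0.75).
  primal value c^T x* = 33.75.
Solving the dual: y* = (2.5, 0, 0.25, 0).
  dual value b^T y* = 33.75.
Strong duality: c^T x* = b^T y*. Confirmed.

33.75


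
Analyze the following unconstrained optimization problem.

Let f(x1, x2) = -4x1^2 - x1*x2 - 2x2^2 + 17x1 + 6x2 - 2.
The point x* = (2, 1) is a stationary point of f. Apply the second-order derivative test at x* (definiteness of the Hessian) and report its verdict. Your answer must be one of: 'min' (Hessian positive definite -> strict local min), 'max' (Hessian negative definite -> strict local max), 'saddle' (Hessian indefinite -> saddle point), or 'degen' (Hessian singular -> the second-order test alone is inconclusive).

Compute the Hessian H = grad^2 f:
  H = [[-8, -1], [-1, -4]]
Verify stationarity: grad f(x*) = H x* + g = (0, 0).
Eigenvalues of H: -8.2361, -3.7639.
Both eigenvalues < 0, so H is negative definite -> x* is a strict local max.

max


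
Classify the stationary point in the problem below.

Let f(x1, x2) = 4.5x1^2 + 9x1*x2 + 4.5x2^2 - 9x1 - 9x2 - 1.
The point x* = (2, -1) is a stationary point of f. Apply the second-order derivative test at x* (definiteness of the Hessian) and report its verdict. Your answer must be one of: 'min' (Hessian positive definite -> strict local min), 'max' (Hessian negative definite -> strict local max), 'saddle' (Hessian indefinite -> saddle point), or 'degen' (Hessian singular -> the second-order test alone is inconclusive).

Compute the Hessian H = grad^2 f:
  H = [[9, 9], [9, 9]]
Verify stationarity: grad f(x*) = H x* + g = (0, 0).
Eigenvalues of H: 0, 18.
H has a zero eigenvalue (singular; positive semidefinite but not definite), so H is neither positive definite, negative definite, nor indefinite. The second-order test alone is inconclusive -> degen.
(Indeed, f is constant along the null direction of H through x*, so x* is not a strict local extremum.)

degen


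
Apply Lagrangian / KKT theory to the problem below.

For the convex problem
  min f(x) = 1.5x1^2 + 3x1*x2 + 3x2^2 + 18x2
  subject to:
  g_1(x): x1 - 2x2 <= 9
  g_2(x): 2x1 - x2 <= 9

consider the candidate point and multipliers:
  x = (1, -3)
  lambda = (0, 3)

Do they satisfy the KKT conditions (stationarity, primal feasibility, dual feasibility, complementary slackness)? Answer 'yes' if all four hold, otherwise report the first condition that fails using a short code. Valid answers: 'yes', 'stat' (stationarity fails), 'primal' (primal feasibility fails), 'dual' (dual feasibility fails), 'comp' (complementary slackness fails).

Gradient of f: grad f(x) = Q x + c = (-6, 3)
Constraint values g_i(x) = a_i^T x - b_i:
  g_1((1, -3)) = -2
  g_2((1, -3)) = -4
Stationarity residual: grad f(x) + sum_i lambda_i a_i = (0, 0)
  -> stationarity OK
Primal feasibility (all g_i <= 0): OK
Dual feasibility (all lambda_i >= 0): OK
Complementary slackness (lambda_i * g_i(x) = 0 for all i): FAILS

Verdict: the first failing condition is complementary_slackness -> comp.

comp


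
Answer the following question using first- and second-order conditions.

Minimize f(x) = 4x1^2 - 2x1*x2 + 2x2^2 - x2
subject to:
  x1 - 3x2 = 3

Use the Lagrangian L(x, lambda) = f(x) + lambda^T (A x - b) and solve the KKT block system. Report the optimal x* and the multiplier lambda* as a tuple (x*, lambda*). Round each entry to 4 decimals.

Form the Lagrangian:
  L(x, lambda) = (1/2) x^T Q x + c^T x + lambda^T (A x - b)
Stationarity (grad_x L = 0): Q x + c + A^T lambda = 0.
Primal feasibility: A x = b.

This gives the KKT block system:
  [ Q   A^T ] [ x     ]   [-c ]
  [ A    0  ] [ lambda ] = [ b ]

Solving the linear system:
  x*      = (-0.0469, -1.0156)
  lambda* = (-1.6562)
  f(x*)   = 2.9922

x* = (-0.0469, -1.0156), lambda* = (-1.6562)


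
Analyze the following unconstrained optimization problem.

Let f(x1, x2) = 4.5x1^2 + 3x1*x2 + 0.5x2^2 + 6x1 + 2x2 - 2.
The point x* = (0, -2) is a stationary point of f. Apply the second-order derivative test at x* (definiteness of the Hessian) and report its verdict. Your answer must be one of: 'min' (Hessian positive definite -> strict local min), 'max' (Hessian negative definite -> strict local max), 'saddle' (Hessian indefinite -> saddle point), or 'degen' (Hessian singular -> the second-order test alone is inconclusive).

Compute the Hessian H = grad^2 f:
  H = [[9, 3], [3, 1]]
Verify stationarity: grad f(x*) = H x* + g = (0, 0).
Eigenvalues of H: 0, 10.
H has a zero eigenvalue (singular; positive semidefinite but not definite), so H is neither positive definite, negative definite, nor indefinite. The second-order test alone is inconclusive -> degen.
(Indeed, f is constant along the null direction of H through x*, so x* is not a strict local extremum.)

degen


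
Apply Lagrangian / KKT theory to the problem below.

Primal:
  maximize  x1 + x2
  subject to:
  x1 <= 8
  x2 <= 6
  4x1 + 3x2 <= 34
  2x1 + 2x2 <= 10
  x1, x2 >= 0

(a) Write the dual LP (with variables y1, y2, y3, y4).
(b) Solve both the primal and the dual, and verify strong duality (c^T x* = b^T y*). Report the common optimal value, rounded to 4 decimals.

The standard primal-dual pair for 'max c^T x s.t. A x <= b, x >= 0' is:
  Dual:  min b^T y  s.t.  A^T y >= c,  y >= 0.

So the dual LP is:
  minimize  8y1 + 6y2 + 34y3 + 10y4
  subject to:
    y1 + 4y3 + 2y4 >= 1
    y2 + 3y3 + 2y4 >= 1
    y1, y2, y3, y4 >= 0

Solving the primal: x* = (5, 0).
  primal value c^T x* = 5.
Solving the dual: y* = (0, 0, 0, 0.5).
  dual value b^T y* = 5.
Strong duality: c^T x* = b^T y*. Confirmed.

5


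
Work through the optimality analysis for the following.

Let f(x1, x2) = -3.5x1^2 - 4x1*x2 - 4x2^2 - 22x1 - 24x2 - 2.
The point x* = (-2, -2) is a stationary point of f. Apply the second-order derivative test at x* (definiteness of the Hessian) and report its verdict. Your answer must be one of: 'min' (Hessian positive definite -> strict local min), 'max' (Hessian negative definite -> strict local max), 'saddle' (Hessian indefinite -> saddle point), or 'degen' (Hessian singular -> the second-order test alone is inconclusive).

Compute the Hessian H = grad^2 f:
  H = [[-7, -4], [-4, -8]]
Verify stationarity: grad f(x*) = H x* + g = (0, 0).
Eigenvalues of H: -11.5311, -3.4689.
Both eigenvalues < 0, so H is negative definite -> x* is a strict local max.

max


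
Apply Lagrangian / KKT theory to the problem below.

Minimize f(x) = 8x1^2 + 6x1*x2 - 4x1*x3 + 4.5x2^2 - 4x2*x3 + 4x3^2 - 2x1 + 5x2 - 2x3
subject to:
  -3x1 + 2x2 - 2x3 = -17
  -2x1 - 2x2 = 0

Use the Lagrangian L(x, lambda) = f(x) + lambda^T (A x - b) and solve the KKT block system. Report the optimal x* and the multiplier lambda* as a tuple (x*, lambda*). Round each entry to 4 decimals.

Form the Lagrangian:
  L(x, lambda) = (1/2) x^T Q x + c^T x + lambda^T (A x - b)
Stationarity (grad_x L = 0): Q x + c + A^T lambda = 0.
Primal feasibility: A x = b.

This gives the KKT block system:
  [ Q   A^T ] [ x     ]   [-c ]
  [ A    0  ] [ lambda ] = [ b ]

Solving the linear system:
  x*      = (2.7302, -2.7302, 1.6746)
  lambda* = (5.6984, 0.754)
  f(x*)   = 37.2063

x* = (2.7302, -2.7302, 1.6746), lambda* = (5.6984, 0.754)


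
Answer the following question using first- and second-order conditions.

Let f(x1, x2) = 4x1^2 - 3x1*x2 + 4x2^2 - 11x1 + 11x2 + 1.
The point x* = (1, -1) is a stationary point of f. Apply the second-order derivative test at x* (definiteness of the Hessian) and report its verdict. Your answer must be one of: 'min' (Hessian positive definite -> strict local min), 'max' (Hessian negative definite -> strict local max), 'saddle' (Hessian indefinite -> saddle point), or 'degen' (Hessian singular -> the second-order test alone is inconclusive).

Compute the Hessian H = grad^2 f:
  H = [[8, -3], [-3, 8]]
Verify stationarity: grad f(x*) = H x* + g = (0, 0).
Eigenvalues of H: 5, 11.
Both eigenvalues > 0, so H is positive definite -> x* is a strict local min.

min


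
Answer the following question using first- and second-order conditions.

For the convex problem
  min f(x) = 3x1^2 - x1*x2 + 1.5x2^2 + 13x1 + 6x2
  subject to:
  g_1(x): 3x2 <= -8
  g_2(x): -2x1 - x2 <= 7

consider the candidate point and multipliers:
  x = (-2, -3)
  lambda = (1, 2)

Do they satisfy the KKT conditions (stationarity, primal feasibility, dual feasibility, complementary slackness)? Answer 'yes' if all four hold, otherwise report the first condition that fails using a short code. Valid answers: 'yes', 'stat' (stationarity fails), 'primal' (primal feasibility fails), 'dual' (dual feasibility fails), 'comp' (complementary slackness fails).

Gradient of f: grad f(x) = Q x + c = (4, -1)
Constraint values g_i(x) = a_i^T x - b_i:
  g_1((-2, -3)) = -1
  g_2((-2, -3)) = 0
Stationarity residual: grad f(x) + sum_i lambda_i a_i = (0, 0)
  -> stationarity OK
Primal feasibility (all g_i <= 0): OK
Dual feasibility (all lambda_i >= 0): OK
Complementary slackness (lambda_i * g_i(x) = 0 for all i): FAILS

Verdict: the first failing condition is complementary_slackness -> comp.

comp


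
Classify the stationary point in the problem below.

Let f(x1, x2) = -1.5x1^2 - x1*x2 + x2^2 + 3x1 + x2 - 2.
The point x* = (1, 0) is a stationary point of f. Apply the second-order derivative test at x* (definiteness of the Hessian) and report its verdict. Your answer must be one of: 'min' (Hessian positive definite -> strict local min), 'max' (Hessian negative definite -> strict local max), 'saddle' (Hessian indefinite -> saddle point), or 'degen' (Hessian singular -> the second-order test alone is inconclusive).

Compute the Hessian H = grad^2 f:
  H = [[-3, -1], [-1, 2]]
Verify stationarity: grad f(x*) = H x* + g = (0, 0).
Eigenvalues of H: -3.1926, 2.1926.
Eigenvalues have mixed signs, so H is indefinite -> x* is a saddle point.

saddle


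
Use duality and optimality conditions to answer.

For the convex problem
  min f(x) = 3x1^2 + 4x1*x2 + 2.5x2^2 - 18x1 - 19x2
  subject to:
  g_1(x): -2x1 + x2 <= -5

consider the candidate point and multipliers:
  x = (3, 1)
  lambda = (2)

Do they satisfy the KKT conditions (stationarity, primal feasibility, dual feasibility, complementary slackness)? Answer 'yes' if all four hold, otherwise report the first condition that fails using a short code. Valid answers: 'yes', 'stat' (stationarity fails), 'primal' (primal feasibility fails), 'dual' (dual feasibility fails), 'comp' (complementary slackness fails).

Gradient of f: grad f(x) = Q x + c = (4, -2)
Constraint values g_i(x) = a_i^T x - b_i:
  g_1((3, 1)) = 0
Stationarity residual: grad f(x) + sum_i lambda_i a_i = (0, 0)
  -> stationarity OK
Primal feasibility (all g_i <= 0): OK
Dual feasibility (all lambda_i >= 0): OK
Complementary slackness (lambda_i * g_i(x) = 0 for all i): OK

Verdict: yes, KKT holds.

yes


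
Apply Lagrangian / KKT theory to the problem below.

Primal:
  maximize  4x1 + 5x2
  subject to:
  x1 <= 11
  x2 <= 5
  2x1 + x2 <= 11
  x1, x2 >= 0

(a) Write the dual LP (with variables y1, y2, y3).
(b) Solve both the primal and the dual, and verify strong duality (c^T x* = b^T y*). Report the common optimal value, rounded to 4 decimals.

The standard primal-dual pair for 'max c^T x s.t. A x <= b, x >= 0' is:
  Dual:  min b^T y  s.t.  A^T y >= c,  y >= 0.

So the dual LP is:
  minimize  11y1 + 5y2 + 11y3
  subject to:
    y1 + 2y3 >= 4
    y2 + y3 >= 5
    y1, y2, y3 >= 0

Solving the primal: x* = (3, 5).
  primal value c^T x* = 37.
Solving the dual: y* = (0, 3, 2).
  dual value b^T y* = 37.
Strong duality: c^T x* = b^T y*. Confirmed.

37


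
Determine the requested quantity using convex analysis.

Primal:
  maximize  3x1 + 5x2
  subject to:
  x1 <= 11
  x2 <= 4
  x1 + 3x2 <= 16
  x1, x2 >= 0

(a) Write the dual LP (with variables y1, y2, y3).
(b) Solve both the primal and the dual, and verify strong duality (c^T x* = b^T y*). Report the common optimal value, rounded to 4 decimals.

The standard primal-dual pair for 'max c^T x s.t. A x <= b, x >= 0' is:
  Dual:  min b^T y  s.t.  A^T y >= c,  y >= 0.

So the dual LP is:
  minimize  11y1 + 4y2 + 16y3
  subject to:
    y1 + y3 >= 3
    y2 + 3y3 >= 5
    y1, y2, y3 >= 0

Solving the primal: x* = (11, 1.6667).
  primal value c^T x* = 41.3333.
Solving the dual: y* = (1.3333, 0, 1.6667).
  dual value b^T y* = 41.3333.
Strong duality: c^T x* = b^T y*. Confirmed.

41.3333


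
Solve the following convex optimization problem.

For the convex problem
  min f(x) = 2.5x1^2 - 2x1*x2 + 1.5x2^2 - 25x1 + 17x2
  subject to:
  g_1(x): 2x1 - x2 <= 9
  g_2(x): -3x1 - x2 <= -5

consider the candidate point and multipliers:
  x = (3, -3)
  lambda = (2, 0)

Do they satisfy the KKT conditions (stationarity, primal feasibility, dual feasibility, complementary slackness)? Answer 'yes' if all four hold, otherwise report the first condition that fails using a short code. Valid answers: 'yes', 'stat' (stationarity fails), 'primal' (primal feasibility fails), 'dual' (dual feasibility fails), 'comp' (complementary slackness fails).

Gradient of f: grad f(x) = Q x + c = (-4, 2)
Constraint values g_i(x) = a_i^T x - b_i:
  g_1((3, -3)) = 0
  g_2((3, -3)) = -1
Stationarity residual: grad f(x) + sum_i lambda_i a_i = (0, 0)
  -> stationarity OK
Primal feasibility (all g_i <= 0): OK
Dual feasibility (all lambda_i >= 0): OK
Complementary slackness (lambda_i * g_i(x) = 0 for all i): OK

Verdict: yes, KKT holds.

yes


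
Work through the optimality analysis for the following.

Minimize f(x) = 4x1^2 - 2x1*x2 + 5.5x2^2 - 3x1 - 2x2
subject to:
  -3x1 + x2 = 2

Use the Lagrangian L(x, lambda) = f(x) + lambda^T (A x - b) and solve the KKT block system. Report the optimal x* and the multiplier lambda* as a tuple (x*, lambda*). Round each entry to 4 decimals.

Form the Lagrangian:
  L(x, lambda) = (1/2) x^T Q x + c^T x + lambda^T (A x - b)
Stationarity (grad_x L = 0): Q x + c + A^T lambda = 0.
Primal feasibility: A x = b.

This gives the KKT block system:
  [ Q   A^T ] [ x     ]   [-c ]
  [ A    0  ] [ lambda ] = [ b ]

Solving the linear system:
  x*      = (-0.5579, 0.3263)
  lambda* = (-2.7053)
  f(x*)   = 3.2158

x* = (-0.5579, 0.3263), lambda* = (-2.7053)


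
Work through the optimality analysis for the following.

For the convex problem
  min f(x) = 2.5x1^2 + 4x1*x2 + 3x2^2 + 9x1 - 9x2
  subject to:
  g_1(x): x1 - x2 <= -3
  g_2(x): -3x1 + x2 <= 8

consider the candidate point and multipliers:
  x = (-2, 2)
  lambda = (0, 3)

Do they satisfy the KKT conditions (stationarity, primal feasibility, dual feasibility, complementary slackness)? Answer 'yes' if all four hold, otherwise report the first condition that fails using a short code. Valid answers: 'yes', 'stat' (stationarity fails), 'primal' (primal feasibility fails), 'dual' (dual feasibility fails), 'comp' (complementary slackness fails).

Gradient of f: grad f(x) = Q x + c = (7, -5)
Constraint values g_i(x) = a_i^T x - b_i:
  g_1((-2, 2)) = -1
  g_2((-2, 2)) = 0
Stationarity residual: grad f(x) + sum_i lambda_i a_i = (-2, -2)
  -> stationarity FAILS
Primal feasibility (all g_i <= 0): OK
Dual feasibility (all lambda_i >= 0): OK
Complementary slackness (lambda_i * g_i(x) = 0 for all i): OK

Verdict: the first failing condition is stationarity -> stat.

stat


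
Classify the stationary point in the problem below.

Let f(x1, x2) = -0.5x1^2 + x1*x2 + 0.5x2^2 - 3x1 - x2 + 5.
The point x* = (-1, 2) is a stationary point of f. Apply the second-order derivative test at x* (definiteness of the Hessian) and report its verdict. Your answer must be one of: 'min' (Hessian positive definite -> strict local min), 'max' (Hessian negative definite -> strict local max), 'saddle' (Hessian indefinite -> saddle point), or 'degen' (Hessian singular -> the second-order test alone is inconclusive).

Compute the Hessian H = grad^2 f:
  H = [[-1, 1], [1, 1]]
Verify stationarity: grad f(x*) = H x* + g = (0, 0).
Eigenvalues of H: -1.4142, 1.4142.
Eigenvalues have mixed signs, so H is indefinite -> x* is a saddle point.

saddle


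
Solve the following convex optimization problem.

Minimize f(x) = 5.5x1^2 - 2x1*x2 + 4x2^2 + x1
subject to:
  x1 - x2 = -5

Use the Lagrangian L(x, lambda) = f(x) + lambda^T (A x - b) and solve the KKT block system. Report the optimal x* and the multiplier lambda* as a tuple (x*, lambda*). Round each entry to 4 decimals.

Form the Lagrangian:
  L(x, lambda) = (1/2) x^T Q x + c^T x + lambda^T (A x - b)
Stationarity (grad_x L = 0): Q x + c + A^T lambda = 0.
Primal feasibility: A x = b.

This gives the KKT block system:
  [ Q   A^T ] [ x     ]   [-c ]
  [ A    0  ] [ lambda ] = [ b ]

Solving the linear system:
  x*      = (-2.0667, 2.9333)
  lambda* = (27.6)
  f(x*)   = 67.9667

x* = (-2.0667, 2.9333), lambda* = (27.6)


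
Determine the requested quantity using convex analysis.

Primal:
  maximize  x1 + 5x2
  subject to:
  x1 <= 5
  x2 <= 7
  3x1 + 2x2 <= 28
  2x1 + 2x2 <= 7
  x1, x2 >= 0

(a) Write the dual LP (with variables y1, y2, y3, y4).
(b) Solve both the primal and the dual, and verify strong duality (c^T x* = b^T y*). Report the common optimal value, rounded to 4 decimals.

The standard primal-dual pair for 'max c^T x s.t. A x <= b, x >= 0' is:
  Dual:  min b^T y  s.t.  A^T y >= c,  y >= 0.

So the dual LP is:
  minimize  5y1 + 7y2 + 28y3 + 7y4
  subject to:
    y1 + 3y3 + 2y4 >= 1
    y2 + 2y3 + 2y4 >= 5
    y1, y2, y3, y4 >= 0

Solving the primal: x* = (0, 3.5).
  primal value c^T x* = 17.5.
Solving the dual: y* = (0, 0, 0, 2.5).
  dual value b^T y* = 17.5.
Strong duality: c^T x* = b^T y*. Confirmed.

17.5


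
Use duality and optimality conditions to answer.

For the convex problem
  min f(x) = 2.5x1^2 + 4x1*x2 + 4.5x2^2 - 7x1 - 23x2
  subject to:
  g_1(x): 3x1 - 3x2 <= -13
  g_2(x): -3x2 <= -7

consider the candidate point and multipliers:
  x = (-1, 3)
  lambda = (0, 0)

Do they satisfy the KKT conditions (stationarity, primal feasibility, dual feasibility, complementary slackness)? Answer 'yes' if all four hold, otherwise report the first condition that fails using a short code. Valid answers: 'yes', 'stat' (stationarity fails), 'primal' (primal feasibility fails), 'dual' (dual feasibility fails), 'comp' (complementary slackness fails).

Gradient of f: grad f(x) = Q x + c = (0, 0)
Constraint values g_i(x) = a_i^T x - b_i:
  g_1((-1, 3)) = 1
  g_2((-1, 3)) = -2
Stationarity residual: grad f(x) + sum_i lambda_i a_i = (0, 0)
  -> stationarity OK
Primal feasibility (all g_i <= 0): FAILS
Dual feasibility (all lambda_i >= 0): OK
Complementary slackness (lambda_i * g_i(x) = 0 for all i): OK

Verdict: the first failing condition is primal_feasibility -> primal.

primal


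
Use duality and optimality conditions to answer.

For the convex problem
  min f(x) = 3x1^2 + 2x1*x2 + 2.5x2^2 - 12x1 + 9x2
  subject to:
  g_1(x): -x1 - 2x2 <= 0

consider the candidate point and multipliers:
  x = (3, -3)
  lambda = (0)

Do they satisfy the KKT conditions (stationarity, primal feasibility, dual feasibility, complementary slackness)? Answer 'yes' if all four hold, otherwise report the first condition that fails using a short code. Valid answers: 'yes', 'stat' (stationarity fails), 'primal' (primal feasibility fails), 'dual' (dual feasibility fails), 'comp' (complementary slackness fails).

Gradient of f: grad f(x) = Q x + c = (0, 0)
Constraint values g_i(x) = a_i^T x - b_i:
  g_1((3, -3)) = 3
Stationarity residual: grad f(x) + sum_i lambda_i a_i = (0, 0)
  -> stationarity OK
Primal feasibility (all g_i <= 0): FAILS
Dual feasibility (all lambda_i >= 0): OK
Complementary slackness (lambda_i * g_i(x) = 0 for all i): OK

Verdict: the first failing condition is primal_feasibility -> primal.

primal


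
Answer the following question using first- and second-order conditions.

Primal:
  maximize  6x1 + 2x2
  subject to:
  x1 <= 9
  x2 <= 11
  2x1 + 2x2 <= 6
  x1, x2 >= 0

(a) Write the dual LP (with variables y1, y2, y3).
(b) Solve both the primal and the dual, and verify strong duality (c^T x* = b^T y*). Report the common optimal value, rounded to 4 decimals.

The standard primal-dual pair for 'max c^T x s.t. A x <= b, x >= 0' is:
  Dual:  min b^T y  s.t.  A^T y >= c,  y >= 0.

So the dual LP is:
  minimize  9y1 + 11y2 + 6y3
  subject to:
    y1 + 2y3 >= 6
    y2 + 2y3 >= 2
    y1, y2, y3 >= 0

Solving the primal: x* = (3, 0).
  primal value c^T x* = 18.
Solving the dual: y* = (0, 0, 3).
  dual value b^T y* = 18.
Strong duality: c^T x* = b^T y*. Confirmed.

18


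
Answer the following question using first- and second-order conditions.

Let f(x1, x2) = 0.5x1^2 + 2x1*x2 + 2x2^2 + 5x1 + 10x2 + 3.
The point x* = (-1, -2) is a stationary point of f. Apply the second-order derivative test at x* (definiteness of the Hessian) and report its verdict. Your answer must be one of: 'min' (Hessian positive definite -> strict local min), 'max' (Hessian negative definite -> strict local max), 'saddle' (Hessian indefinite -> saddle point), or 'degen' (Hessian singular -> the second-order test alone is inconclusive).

Compute the Hessian H = grad^2 f:
  H = [[1, 2], [2, 4]]
Verify stationarity: grad f(x*) = H x* + g = (0, 0).
Eigenvalues of H: 0, 5.
H has a zero eigenvalue (singular; positive semidefinite but not definite), so H is neither positive definite, negative definite, nor indefinite. The second-order test alone is inconclusive -> degen.
(Indeed, f is constant along the null direction of H through x*, so x* is not a strict local extremum.)

degen


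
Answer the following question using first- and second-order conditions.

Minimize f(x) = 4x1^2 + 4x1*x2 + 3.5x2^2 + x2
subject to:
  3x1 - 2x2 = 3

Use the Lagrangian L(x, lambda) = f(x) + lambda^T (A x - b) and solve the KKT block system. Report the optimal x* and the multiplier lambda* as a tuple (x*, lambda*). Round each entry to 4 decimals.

Form the Lagrangian:
  L(x, lambda) = (1/2) x^T Q x + c^T x + lambda^T (A x - b)
Stationarity (grad_x L = 0): Q x + c + A^T lambda = 0.
Primal feasibility: A x = b.

This gives the KKT block system:
  [ Q   A^T ] [ x     ]   [-c ]
  [ A    0  ] [ lambda ] = [ b ]

Solving the linear system:
  x*      = (0.5664, -0.6503)
  lambda* = (-0.6434)
  f(x*)   = 0.6399

x* = (0.5664, -0.6503), lambda* = (-0.6434)


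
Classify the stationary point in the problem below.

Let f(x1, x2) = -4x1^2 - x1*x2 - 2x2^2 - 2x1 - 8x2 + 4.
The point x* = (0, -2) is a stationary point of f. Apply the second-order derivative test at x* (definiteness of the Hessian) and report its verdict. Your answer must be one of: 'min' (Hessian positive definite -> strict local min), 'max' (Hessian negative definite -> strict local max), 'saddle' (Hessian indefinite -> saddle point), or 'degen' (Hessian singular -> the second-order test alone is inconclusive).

Compute the Hessian H = grad^2 f:
  H = [[-8, -1], [-1, -4]]
Verify stationarity: grad f(x*) = H x* + g = (0, 0).
Eigenvalues of H: -8.2361, -3.7639.
Both eigenvalues < 0, so H is negative definite -> x* is a strict local max.

max


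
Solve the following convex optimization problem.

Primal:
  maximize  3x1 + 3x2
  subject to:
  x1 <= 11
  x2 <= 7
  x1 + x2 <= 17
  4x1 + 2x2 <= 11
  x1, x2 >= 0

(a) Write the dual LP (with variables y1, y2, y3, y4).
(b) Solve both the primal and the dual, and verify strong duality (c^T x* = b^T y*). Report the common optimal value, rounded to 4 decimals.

The standard primal-dual pair for 'max c^T x s.t. A x <= b, x >= 0' is:
  Dual:  min b^T y  s.t.  A^T y >= c,  y >= 0.

So the dual LP is:
  minimize  11y1 + 7y2 + 17y3 + 11y4
  subject to:
    y1 + y3 + 4y4 >= 3
    y2 + y3 + 2y4 >= 3
    y1, y2, y3, y4 >= 0

Solving the primal: x* = (0, 5.5).
  primal value c^T x* = 16.5.
Solving the dual: y* = (0, 0, 0, 1.5).
  dual value b^T y* = 16.5.
Strong duality: c^T x* = b^T y*. Confirmed.

16.5


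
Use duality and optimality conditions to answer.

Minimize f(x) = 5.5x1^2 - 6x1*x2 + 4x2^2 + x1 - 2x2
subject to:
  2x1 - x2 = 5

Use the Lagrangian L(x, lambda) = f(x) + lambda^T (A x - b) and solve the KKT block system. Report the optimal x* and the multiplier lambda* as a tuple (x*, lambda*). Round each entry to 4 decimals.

Form the Lagrangian:
  L(x, lambda) = (1/2) x^T Q x + c^T x + lambda^T (A x - b)
Stationarity (grad_x L = 0): Q x + c + A^T lambda = 0.
Primal feasibility: A x = b.

This gives the KKT block system:
  [ Q   A^T ] [ x     ]   [-c ]
  [ A    0  ] [ lambda ] = [ b ]

Solving the linear system:
  x*      = (2.7895, 0.5789)
  lambda* = (-14.1053)
  f(x*)   = 36.0789

x* = (2.7895, 0.5789), lambda* = (-14.1053)


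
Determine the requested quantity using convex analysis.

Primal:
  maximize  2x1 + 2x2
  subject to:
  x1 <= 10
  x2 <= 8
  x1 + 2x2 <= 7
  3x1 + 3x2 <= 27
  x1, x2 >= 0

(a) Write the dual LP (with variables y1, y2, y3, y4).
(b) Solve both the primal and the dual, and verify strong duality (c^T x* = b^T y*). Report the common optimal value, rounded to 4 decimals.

The standard primal-dual pair for 'max c^T x s.t. A x <= b, x >= 0' is:
  Dual:  min b^T y  s.t.  A^T y >= c,  y >= 0.

So the dual LP is:
  minimize  10y1 + 8y2 + 7y3 + 27y4
  subject to:
    y1 + y3 + 3y4 >= 2
    y2 + 2y3 + 3y4 >= 2
    y1, y2, y3, y4 >= 0

Solving the primal: x* = (7, 0).
  primal value c^T x* = 14.
Solving the dual: y* = (0, 0, 2, 0).
  dual value b^T y* = 14.
Strong duality: c^T x* = b^T y*. Confirmed.

14


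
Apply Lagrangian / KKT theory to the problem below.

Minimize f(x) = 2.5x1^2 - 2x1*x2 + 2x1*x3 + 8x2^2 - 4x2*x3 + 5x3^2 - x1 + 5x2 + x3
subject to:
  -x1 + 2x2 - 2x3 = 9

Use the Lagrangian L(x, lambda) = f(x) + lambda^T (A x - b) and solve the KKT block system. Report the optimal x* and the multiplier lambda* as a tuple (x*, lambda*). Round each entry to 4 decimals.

Form the Lagrangian:
  L(x, lambda) = (1/2) x^T Q x + c^T x + lambda^T (A x - b)
Stationarity (grad_x L = 0): Q x + c + A^T lambda = 0.
Primal feasibility: A x = b.

This gives the KKT block system:
  [ Q   A^T ] [ x     ]   [-c ]
  [ A    0  ] [ lambda ] = [ b ]

Solving the linear system:
  x*      = (-1.7, 0.8833, -2.7667)
  lambda* = (-16.8)
  f(x*)   = 77.275

x* = (-1.7, 0.8833, -2.7667), lambda* = (-16.8)


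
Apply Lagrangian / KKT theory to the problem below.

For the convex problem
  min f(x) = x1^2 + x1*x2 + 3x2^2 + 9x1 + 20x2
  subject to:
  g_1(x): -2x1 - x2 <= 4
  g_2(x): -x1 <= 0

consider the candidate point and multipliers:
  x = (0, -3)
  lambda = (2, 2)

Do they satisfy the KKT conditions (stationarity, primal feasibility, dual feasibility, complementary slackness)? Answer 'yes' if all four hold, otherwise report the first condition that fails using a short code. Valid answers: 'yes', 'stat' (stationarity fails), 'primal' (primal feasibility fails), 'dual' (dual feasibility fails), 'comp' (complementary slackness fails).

Gradient of f: grad f(x) = Q x + c = (6, 2)
Constraint values g_i(x) = a_i^T x - b_i:
  g_1((0, -3)) = -1
  g_2((0, -3)) = 0
Stationarity residual: grad f(x) + sum_i lambda_i a_i = (0, 0)
  -> stationarity OK
Primal feasibility (all g_i <= 0): OK
Dual feasibility (all lambda_i >= 0): OK
Complementary slackness (lambda_i * g_i(x) = 0 for all i): FAILS

Verdict: the first failing condition is complementary_slackness -> comp.

comp


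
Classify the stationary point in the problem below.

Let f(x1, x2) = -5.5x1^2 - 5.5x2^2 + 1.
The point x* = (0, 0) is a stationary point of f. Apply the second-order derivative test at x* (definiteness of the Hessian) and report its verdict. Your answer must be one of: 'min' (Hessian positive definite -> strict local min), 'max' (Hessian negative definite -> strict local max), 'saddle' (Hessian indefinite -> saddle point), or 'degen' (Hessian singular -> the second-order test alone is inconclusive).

Compute the Hessian H = grad^2 f:
  H = [[-11, 0], [0, -11]]
Verify stationarity: grad f(x*) = H x* + g = (0, 0).
Eigenvalues of H: -11, -11.
Both eigenvalues < 0, so H is negative definite -> x* is a strict local max.

max


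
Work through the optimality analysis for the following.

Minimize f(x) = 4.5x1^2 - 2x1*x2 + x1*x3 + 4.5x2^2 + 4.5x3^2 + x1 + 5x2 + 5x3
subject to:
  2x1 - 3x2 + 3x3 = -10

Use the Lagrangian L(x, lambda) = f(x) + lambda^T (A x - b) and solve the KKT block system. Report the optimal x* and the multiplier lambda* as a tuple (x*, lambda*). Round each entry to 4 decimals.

Form the Lagrangian:
  L(x, lambda) = (1/2) x^T Q x + c^T x + lambda^T (A x - b)
Stationarity (grad_x L = 0): Q x + c + A^T lambda = 0.
Primal feasibility: A x = b.

This gives the KKT block system:
  [ Q   A^T ] [ x     ]   [-c ]
  [ A    0  ] [ lambda ] = [ b ]

Solving the linear system:
  x*      = (-0.7329, 0.8261, -2.0186)
  lambda* = (4.6335)
  f(x*)   = 19.8199

x* = (-0.7329, 0.8261, -2.0186), lambda* = (4.6335)


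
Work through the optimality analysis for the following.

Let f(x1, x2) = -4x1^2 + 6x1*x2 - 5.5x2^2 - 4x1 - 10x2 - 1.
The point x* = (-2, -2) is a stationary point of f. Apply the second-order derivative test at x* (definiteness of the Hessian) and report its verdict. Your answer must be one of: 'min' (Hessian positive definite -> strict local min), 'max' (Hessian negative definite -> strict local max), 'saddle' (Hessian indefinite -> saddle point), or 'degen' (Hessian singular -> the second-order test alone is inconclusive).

Compute the Hessian H = grad^2 f:
  H = [[-8, 6], [6, -11]]
Verify stationarity: grad f(x*) = H x* + g = (0, 0).
Eigenvalues of H: -15.6847, -3.3153.
Both eigenvalues < 0, so H is negative definite -> x* is a strict local max.

max


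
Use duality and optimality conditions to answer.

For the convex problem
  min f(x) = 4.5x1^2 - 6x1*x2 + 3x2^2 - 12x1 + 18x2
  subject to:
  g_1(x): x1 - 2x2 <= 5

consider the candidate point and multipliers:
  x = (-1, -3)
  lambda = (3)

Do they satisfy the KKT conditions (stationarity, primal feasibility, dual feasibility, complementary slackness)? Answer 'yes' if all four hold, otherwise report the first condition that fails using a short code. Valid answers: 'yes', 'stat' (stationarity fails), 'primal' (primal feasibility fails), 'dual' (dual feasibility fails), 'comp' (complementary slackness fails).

Gradient of f: grad f(x) = Q x + c = (-3, 6)
Constraint values g_i(x) = a_i^T x - b_i:
  g_1((-1, -3)) = 0
Stationarity residual: grad f(x) + sum_i lambda_i a_i = (0, 0)
  -> stationarity OK
Primal feasibility (all g_i <= 0): OK
Dual feasibility (all lambda_i >= 0): OK
Complementary slackness (lambda_i * g_i(x) = 0 for all i): OK

Verdict: yes, KKT holds.

yes


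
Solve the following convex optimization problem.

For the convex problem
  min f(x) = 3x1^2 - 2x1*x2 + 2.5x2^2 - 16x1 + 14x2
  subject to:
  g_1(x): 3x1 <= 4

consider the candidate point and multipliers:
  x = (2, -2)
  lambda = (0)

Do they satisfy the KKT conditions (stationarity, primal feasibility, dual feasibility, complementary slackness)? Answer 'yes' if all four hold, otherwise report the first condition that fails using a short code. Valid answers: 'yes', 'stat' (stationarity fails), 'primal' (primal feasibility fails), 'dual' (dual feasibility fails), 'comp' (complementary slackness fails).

Gradient of f: grad f(x) = Q x + c = (0, 0)
Constraint values g_i(x) = a_i^T x - b_i:
  g_1((2, -2)) = 2
Stationarity residual: grad f(x) + sum_i lambda_i a_i = (0, 0)
  -> stationarity OK
Primal feasibility (all g_i <= 0): FAILS
Dual feasibility (all lambda_i >= 0): OK
Complementary slackness (lambda_i * g_i(x) = 0 for all i): OK

Verdict: the first failing condition is primal_feasibility -> primal.

primal
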